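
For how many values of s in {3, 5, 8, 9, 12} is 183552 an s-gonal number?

s = 3: P(3, 605) = 183315 and P(3, 606) = 183921; 183552 is not s-gonal.
s = 5: P(5, 349) = 182527 and P(5, 350) = 183575; 183552 is not s-gonal.
s = 8: P(8, 247) = 182533 and P(8, 248) = 184016; 183552 is not s-gonal.
s = 9: P(9, 229) = 182971 and P(9, 230) = 184575; 183552 is not s-gonal.
s = 12: P(12, 192) = 183552. ✓
Hits: s ∈ {12} → 1.

1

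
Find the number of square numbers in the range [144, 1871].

The n-th square number is n².
Smallest index with value ≥ 144: n = 12 (giving 144).
Largest index with value ≤ 1871: n = 43 (giving 1849).
Indices 12 through 43: 32 terms.

32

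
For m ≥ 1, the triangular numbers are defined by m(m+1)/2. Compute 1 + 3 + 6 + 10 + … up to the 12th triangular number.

Σ i(i+1)/2 = (Σi² + Σi) / 2 over i = 1..12.
Σi = 78 and Σi² = 650.
(1·650 + 1·78) / 2 = 728/2 = 364.

364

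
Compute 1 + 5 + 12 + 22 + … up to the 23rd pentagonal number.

Σ i(3i−1)/2 = (3Σi² − Σi) / 2 over i = 1..23.
Σi = 276 and Σi² = 4324.
(3·4324 − 1·276) / 2 = 12696/2 = 6348.

6348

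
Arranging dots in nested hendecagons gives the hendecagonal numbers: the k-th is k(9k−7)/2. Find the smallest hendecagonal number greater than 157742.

158390

Solve n(9n−7)/2 > 157742 for integer n.
The largest n with value ≤ 157742 is 187 (since 156706 ≤ 157742 < 158390), so the first above is n = 188, value 158390.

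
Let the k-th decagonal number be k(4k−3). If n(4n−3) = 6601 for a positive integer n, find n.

Set n(4n−3) = 6601, giving 4n² − 3n − 6601 = 0.
The discriminant is 9 + 16·6601 = 105625, and √105625 = 325.
So n = (3 + 325) / 8 = 328/8 = 41.
Check: 41·(4·41 − 3) = 6601. ✓

41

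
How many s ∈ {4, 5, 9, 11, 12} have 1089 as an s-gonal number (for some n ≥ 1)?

2

s = 4: P(4, 33) = 1089. ✓
s = 5: P(5, 27) = 1080 and P(5, 28) = 1162; 1089 is not s-gonal.
s = 9: P(9, 18) = 1089. ✓
s = 11: P(11, 15) = 960 and P(11, 16) = 1096; 1089 is not s-gonal.
s = 12: P(12, 15) = 1065 and P(12, 16) = 1216; 1089 is not s-gonal.
Hits: s ∈ {4, 9} → 2.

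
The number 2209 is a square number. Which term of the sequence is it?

47

We need n² = 2209, so n = √2209 = 47.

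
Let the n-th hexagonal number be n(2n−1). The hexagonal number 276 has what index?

12

Set n(2n−1) = 276, giving 2n² − n − 276 = 0.
The discriminant is 1 + 8·276 = 2209, and √2209 = 47.
So n = (1 + 47) / 4 = 48/4 = 12.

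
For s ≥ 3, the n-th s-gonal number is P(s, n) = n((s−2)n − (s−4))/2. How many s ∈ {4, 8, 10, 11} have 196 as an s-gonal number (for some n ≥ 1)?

s = 4: P(4, 14) = 196. ✓
s = 8: P(8, 8) = 176 and P(8, 9) = 225; 196 is not s-gonal.
s = 10: P(10, 7) = 175 and P(10, 8) = 232; 196 is not s-gonal.
s = 11: P(11, 7) = 196. ✓
Hits: s ∈ {4, 11} → 2.

2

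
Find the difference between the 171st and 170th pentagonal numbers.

Consecutive pentagonal numbers differ by 3n − 2: here 3·171 − 2 = 511.

511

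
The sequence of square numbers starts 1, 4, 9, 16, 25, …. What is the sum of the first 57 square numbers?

63365

Σ_{i=1}^{57} i² = 57·58·115/6 = 63365.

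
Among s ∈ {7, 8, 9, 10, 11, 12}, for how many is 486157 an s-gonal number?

1

s = 7: P(7, 441) = 485541 and P(7, 442) = 487747; 486157 is not s-gonal.
s = 8: P(8, 402) = 484008 and P(8, 403) = 486421; 486157 is not s-gonal.
s = 9: P(9, 373) = 486019 and P(9, 374) = 488631; 486157 is not s-gonal.
s = 10: P(10, 349) = 486157. ✓
s = 11: P(11, 329) = 485933 and P(11, 330) = 488895; 486157 is not s-gonal.
s = 12: P(12, 312) = 485472 and P(12, 313) = 488593; 486157 is not s-gonal.
Hits: s ∈ {10} → 1.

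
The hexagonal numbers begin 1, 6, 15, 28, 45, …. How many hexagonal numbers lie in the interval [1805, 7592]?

The n-th hexagonal number is n(2n−1).
Smallest index with value ≥ 1805: n = 31 (giving 1891).
Largest index with value ≤ 7592: n = 61 (giving 7381).
Indices 31 through 61: 31 terms.

31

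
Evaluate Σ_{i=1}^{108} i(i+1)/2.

215820

Σ i(i+1)/2 = (Σi² + Σi) / 2 over i = 1..108.
Σi = 5886 and Σi² = 425754.
(1·425754 + 1·5886) / 2 = 431640/2 = 215820.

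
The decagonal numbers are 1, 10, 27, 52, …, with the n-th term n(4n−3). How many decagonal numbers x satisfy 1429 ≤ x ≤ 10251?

The n-th decagonal number is n(4n−3).
Smallest index with value ≥ 1429: n = 20 (giving 1540).
Largest index with value ≤ 10251: n = 51 (giving 10251).
Indices 20 through 51: 32 terms.

32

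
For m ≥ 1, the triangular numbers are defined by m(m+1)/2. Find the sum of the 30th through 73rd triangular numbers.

63030

Σ i(i+1)/2 = (Σi² + Σi) / 2 over i = 30..73.
Σi = 2701 − 435 = 2266 and Σi² = 132349 − 8555 = 123794.
(1·123794 + 1·2266) / 2 = 126060/2 = 63030.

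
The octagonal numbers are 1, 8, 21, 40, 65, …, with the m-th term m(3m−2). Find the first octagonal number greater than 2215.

Solve n(3n−2) > 2215 for integer n.
The largest n with value ≤ 2215 is 27 (since 2133 ≤ 2215 < 2296), so the first above is n = 28, value 2296.

2296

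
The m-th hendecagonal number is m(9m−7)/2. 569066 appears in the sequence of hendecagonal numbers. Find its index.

Set n(9n−7)/2 = 569066, giving 9n² − 7n − 1138132 = 0.
The discriminant is 49 + 72·569066 = 40972801, and √40972801 = 6401.
So n = (7 + 6401) / 18 = 6408/18 = 356.

356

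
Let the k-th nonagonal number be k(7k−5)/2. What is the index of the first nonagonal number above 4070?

35

Solve n(7n−5)/2 > 4070 for integer n.
The largest n with value ≤ 4070 is 34 (since 3961 ≤ 4070 < 4200), so the first above is n = 35, value 4200.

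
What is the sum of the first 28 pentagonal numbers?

11368

Σ i(3i−1)/2 = (3Σi² − Σi) / 2 over i = 1..28.
Σi = 406 and Σi² = 7714.
(3·7714 − 1·406) / 2 = 22736/2 = 11368.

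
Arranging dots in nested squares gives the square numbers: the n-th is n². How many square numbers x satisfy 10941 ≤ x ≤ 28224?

64

The n-th square number is n².
Smallest index with value ≥ 10941: n = 105 (giving 11025).
Largest index with value ≤ 28224: n = 168 (giving 28224).
Indices 105 through 168: 64 terms.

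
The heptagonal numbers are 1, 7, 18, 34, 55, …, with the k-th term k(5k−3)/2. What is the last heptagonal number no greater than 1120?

1071

Solve n(5n−3)/2 ≤ 1120 for integer n.
n = 21 gives 1071 ≤ 1120, while n = 22 gives 1177 > 1120; so the answer is 1071.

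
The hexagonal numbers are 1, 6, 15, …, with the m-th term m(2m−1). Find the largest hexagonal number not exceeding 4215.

4186

Solve n(2n−1) ≤ 4215 for integer n.
n = 46 gives 4186 ≤ 4215, while n = 47 gives 4371 > 4215; so the answer is 4186.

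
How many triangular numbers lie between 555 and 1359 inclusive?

19

The n-th triangular number is n(n+1)/2.
Smallest index with value ≥ 555: n = 33 (giving 561).
Largest index with value ≤ 1359: n = 51 (giving 1326).
Indices 33 through 51: 19 terms.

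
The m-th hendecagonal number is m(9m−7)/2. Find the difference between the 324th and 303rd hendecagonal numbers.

59178

324·(9·324 − 7)/2 = 471258 and 303·(9·303 − 7)/2 = 412080.
Difference: 471258 − 412080 = 59178.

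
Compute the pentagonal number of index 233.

81317

The 233rd pentagonal number is n(3n−1)/2 with n = 233.
233·(3·233 − 1)/2 = 233·698/2 = 233·349 = 81317.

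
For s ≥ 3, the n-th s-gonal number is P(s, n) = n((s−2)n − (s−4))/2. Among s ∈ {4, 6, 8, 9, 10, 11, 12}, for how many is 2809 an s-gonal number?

1

s = 4: P(4, 53) = 2809. ✓
s = 6: P(6, 37) = 2701 and P(6, 38) = 2850; 2809 is not s-gonal.
s = 8: P(8, 30) = 2640 and P(8, 31) = 2821; 2809 is not s-gonal.
s = 9: P(9, 28) = 2674 and P(9, 29) = 2871; 2809 is not s-gonal.
s = 10: P(10, 26) = 2626 and P(10, 27) = 2835; 2809 is not s-gonal.
s = 11: P(11, 25) = 2725 and P(11, 26) = 2951; 2809 is not s-gonal.
s = 12: P(12, 24) = 2784 and P(12, 25) = 3025; 2809 is not s-gonal.
Hits: s ∈ {4} → 1.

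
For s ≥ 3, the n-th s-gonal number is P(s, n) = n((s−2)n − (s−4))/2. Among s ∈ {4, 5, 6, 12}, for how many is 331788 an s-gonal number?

s = 4: P(4, 576) = 331776 and P(4, 577) = 332929; 331788 is not s-gonal.
s = 5: P(5, 470) = 331115 and P(5, 471) = 332526; 331788 is not s-gonal.
s = 6: P(6, 407) = 330891 and P(6, 408) = 332520; 331788 is not s-gonal.
s = 12: P(12, 258) = 331788. ✓
Hits: s ∈ {12} → 1.

1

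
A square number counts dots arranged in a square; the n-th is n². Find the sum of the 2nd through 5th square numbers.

54

Σ_{i=2}^{5} i² = 55 − 1 = 54.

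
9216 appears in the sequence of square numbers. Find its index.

We need n² = 9216, so n = √9216 = 96.
Check: 96² = 9216. ✓

96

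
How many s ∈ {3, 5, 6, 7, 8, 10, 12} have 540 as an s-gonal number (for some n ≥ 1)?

s = 3: P(3, 32) = 528 and P(3, 33) = 561; 540 is not s-gonal.
s = 5: P(5, 19) = 532 and P(5, 20) = 590; 540 is not s-gonal.
s = 6: P(6, 16) = 496 and P(6, 17) = 561; 540 is not s-gonal.
s = 7: P(7, 15) = 540. ✓
s = 8: P(8, 13) = 481 and P(8, 14) = 560; 540 is not s-gonal.
s = 10: P(10, 12) = 540. ✓
s = 12: P(12, 10) = 460 and P(12, 11) = 561; 540 is not s-gonal.
Hits: s ∈ {7, 10} → 2.

2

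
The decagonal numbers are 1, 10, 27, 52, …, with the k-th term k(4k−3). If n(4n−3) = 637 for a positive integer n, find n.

13

Set n(4n−3) = 637, giving 4n² − 3n − 637 = 0.
The discriminant is 9 + 16·637 = 10201, and √10201 = 101.
So n = (3 + 101) / 8 = 104/8 = 13.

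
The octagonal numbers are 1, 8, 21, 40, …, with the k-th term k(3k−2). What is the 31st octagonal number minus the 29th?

31·(3·31 − 2) = 2821 and 29·(3·29 − 2) = 2465.
Difference: 2821 − 2465 = 356.

356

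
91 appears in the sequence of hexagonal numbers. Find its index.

7

Set n(2n−1) = 91, giving 2n² − n − 91 = 0.
The discriminant is 1 + 8·91 = 729, and √729 = 27.
So n = (1 + 27) / 4 = 28/4 = 7.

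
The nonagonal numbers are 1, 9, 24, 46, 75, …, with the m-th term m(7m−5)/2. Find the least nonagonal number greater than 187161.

Solve n(7n−5)/2 > 187161 for integer n.
The largest n with value ≤ 187161 is 231 (since 186186 ≤ 187161 < 187804), so the first above is n = 232, value 187804.

187804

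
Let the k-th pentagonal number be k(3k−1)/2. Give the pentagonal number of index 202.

The 202nd pentagonal number is n(3n−1)/2 with n = 202.
202·(3·202 − 1)/2 = 202·605/2 = 61105.

61105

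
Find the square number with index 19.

361

The 19th square number is n² with n = 19.
19² = 361.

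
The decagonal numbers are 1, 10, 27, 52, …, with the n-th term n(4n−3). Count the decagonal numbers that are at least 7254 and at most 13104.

The n-th decagonal number is n(4n−3).
Smallest index with value ≥ 7254: n = 43 (giving 7267).
Largest index with value ≤ 13104: n = 57 (giving 12825).
Indices 43 through 57: 15 terms.

15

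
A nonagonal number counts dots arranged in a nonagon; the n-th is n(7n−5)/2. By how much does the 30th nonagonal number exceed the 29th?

Consecutive nonagonal numbers differ by 7n − 6: here 7·30 − 6 = 204.

204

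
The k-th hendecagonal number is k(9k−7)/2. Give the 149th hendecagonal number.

99383

The 149th hendecagonal number is n(9n−7)/2 with n = 149.
149·(9·149 − 7)/2 = 149·1334/2 = 149·667 = 99383.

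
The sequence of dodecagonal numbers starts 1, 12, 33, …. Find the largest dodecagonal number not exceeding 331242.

329217

Solve n(5n−4) ≤ 331242 for integer n.
n = 257 gives 329217 ≤ 331242, while n = 258 gives 331788 > 331242; so the answer is 329217.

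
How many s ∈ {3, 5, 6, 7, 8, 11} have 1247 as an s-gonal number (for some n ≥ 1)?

s = 3: P(3, 49) = 1225 and P(3, 50) = 1275; 1247 is not s-gonal.
s = 5: P(5, 29) = 1247. ✓
s = 6: P(6, 25) = 1225 and P(6, 26) = 1326; 1247 is not s-gonal.
s = 7: P(7, 22) = 1177 and P(7, 23) = 1288; 1247 is not s-gonal.
s = 8: P(8, 20) = 1160 and P(8, 21) = 1281; 1247 is not s-gonal.
s = 11: P(11, 17) = 1241 and P(11, 18) = 1395; 1247 is not s-gonal.
Hits: s ∈ {5} → 1.

1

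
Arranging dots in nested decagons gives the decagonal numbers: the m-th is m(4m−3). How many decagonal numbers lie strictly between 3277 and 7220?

13

The n-th decagonal number is n(4n−3).
Smallest index with value > 3277: n = 30 (giving 3510).
Largest index with value < 7220: n = 42 (giving 6930).
Indices 30 through 42: 13 terms.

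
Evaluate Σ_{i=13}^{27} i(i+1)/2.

3290

Σ i(i+1)/2 = (Σi² + Σi) / 2 over i = 13..27.
Σi = 378 − 78 = 300 and Σi² = 6930 − 650 = 6280.
(1·6280 + 1·300) / 2 = 6580/2 = 3290.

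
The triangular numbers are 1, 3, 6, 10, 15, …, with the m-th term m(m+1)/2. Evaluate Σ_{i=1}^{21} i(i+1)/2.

Σ i(i+1)/2 = (Σi² + Σi) / 2 over i = 1..21.
Σi = 231 and Σi² = 3311.
(1·3311 + 1·231) / 2 = 3542/2 = 1771.

1771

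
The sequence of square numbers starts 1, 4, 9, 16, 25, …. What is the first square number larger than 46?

49

Solve n² > 46 for integer n.
The largest n with value ≤ 46 is 6 (since 36 ≤ 46 < 49), so the first above is n = 7, value 49.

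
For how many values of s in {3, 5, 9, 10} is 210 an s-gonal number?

s = 3: P(3, 20) = 210. ✓
s = 5: P(5, 12) = 210. ✓
s = 9: P(9, 8) = 204 and P(9, 9) = 261; 210 is not s-gonal.
s = 10: P(10, 7) = 175 and P(10, 8) = 232; 210 is not s-gonal.
Hits: s ∈ {3, 5} → 2.

2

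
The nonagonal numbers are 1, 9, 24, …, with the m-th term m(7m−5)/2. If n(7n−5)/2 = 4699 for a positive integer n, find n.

Set n(7n−5)/2 = 4699, giving 7n² − 5n − 9398 = 0.
The discriminant is 25 + 56·4699 = 263169, and √263169 = 513.
So n = (5 + 513) / 14 = 518/14 = 37.
Check: 37·(7·37 − 5)/2 = 4699. ✓

37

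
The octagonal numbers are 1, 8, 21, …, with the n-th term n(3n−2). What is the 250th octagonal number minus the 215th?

48755

250·(3·250 − 2) = 187000 and 215·(3·215 − 2) = 138245.
Difference: 187000 − 138245 = 48755.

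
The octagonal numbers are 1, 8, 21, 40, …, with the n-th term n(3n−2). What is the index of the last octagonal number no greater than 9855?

57

Solve n(3n−2) ≤ 9855 for integer n.
n = 57 gives 9633 ≤ 9855, while n = 58 gives 9976 > 9855; so the answer is index 57.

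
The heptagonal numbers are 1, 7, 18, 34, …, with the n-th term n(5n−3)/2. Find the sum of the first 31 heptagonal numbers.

Σ i(5i−3)/2 = (5Σi² − 3Σi) / 2 over i = 1..31.
Σi = 496 and Σi² = 10416.
(5·10416 − 3·496) / 2 = 50592/2 = 25296.

25296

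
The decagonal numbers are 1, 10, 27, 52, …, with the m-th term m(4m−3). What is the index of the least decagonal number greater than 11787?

Solve n(4n−3) > 11787 for integer n.
The largest n with value ≤ 11787 is 54 (since 11502 ≤ 11787 < 11935), so the first above is n = 55, value 11935.

55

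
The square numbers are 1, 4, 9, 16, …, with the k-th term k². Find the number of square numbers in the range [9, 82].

The n-th square number is n².
Smallest index with value ≥ 9: n = 3 (giving 9).
Largest index with value ≤ 82: n = 9 (giving 81).
Indices 3 through 9: 7 terms.

7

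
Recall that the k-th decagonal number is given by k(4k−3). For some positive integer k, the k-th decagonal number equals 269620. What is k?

260

Set n(4n−3) = 269620, giving 4n² − 3n − 269620 = 0.
The discriminant is 9 + 16·269620 = 4313929, and √4313929 = 2077.
So n = (3 + 2077) / 8 = 2080/8 = 260.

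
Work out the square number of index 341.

116281

The 341st square number is n² with n = 341.
341² = 116281.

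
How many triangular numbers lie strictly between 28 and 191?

12

The n-th triangular number is n(n+1)/2.
Smallest index with value > 28: n = 8 (giving 36).
Largest index with value < 191: n = 19 (giving 190).
Indices 8 through 19: 12 terms.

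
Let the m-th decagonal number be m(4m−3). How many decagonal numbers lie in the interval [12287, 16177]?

8

The n-th decagonal number is n(4n−3).
Smallest index with value ≥ 12287: n = 56 (giving 12376).
Largest index with value ≤ 16177: n = 63 (giving 15687).
Indices 56 through 63: 8 terms.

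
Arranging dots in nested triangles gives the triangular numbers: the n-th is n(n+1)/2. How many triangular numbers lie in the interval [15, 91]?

The n-th triangular number is n(n+1)/2.
Smallest index with value ≥ 15: n = 5 (giving 15).
Largest index with value ≤ 91: n = 13 (giving 91).
Indices 5 through 13: 9 terms.

9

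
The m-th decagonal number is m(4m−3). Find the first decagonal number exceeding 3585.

Solve n(4n−3) > 3585 for integer n.
The largest n with value ≤ 3585 is 30 (since 3510 ≤ 3585 < 3751), so the first above is n = 31, value 3751.

3751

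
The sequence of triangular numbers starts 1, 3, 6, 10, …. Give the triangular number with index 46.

The 46th triangular number is n(n+1)/2 with n = 46.
46·47/2 = 2162/2 = 1081.

1081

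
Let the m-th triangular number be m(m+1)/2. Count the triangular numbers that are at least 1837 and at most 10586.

The n-th triangular number is n(n+1)/2.
Smallest index with value ≥ 1837: n = 61 (giving 1891).
Largest index with value ≤ 10586: n = 145 (giving 10585).
Indices 61 through 145: 85 terms.

85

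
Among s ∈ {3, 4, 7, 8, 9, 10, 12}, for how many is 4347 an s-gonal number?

1

s = 3: P(3, 92) = 4278 and P(3, 93) = 4371; 4347 is not s-gonal.
s = 4: P(4, 65) = 4225 and P(4, 66) = 4356; 4347 is not s-gonal.
s = 7: P(7, 42) = 4347. ✓
s = 8: P(8, 38) = 4256 and P(8, 39) = 4485; 4347 is not s-gonal.
s = 9: P(9, 35) = 4200 and P(9, 36) = 4446; 4347 is not s-gonal.
s = 10: P(10, 33) = 4257 and P(10, 34) = 4522; 4347 is not s-gonal.
s = 12: P(12, 29) = 4089 and P(12, 30) = 4380; 4347 is not s-gonal.
Hits: s ∈ {7} → 1.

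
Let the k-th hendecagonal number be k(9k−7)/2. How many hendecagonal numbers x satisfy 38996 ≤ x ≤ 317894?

The n-th hendecagonal number is n(9n−7)/2.
Smallest index with value ≥ 38996: n = 94 (giving 39433).
Largest index with value ≤ 317894: n = 266 (giving 317471).
Indices 94 through 266: 173 terms.

173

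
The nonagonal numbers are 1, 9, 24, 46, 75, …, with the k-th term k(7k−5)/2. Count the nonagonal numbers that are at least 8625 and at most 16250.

The n-th nonagonal number is n(7n−5)/2.
Smallest index with value ≥ 8625: n = 50 (giving 8625).
Largest index with value ≤ 16250: n = 68 (giving 16014).
Indices 50 through 68: 19 terms.

19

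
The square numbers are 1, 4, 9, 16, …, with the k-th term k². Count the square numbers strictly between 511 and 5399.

The n-th square number is n².
Smallest index with value > 511: n = 23 (giving 529).
Largest index with value < 5399: n = 73 (giving 5329).
Indices 23 through 73: 51 terms.

51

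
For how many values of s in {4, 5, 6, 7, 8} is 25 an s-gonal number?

s = 4: P(4, 5) = 25. ✓
s = 5: P(5, 4) = 22 and P(5, 5) = 35; 25 is not s-gonal.
s = 6: P(6, 3) = 15 and P(6, 4) = 28; 25 is not s-gonal.
s = 7: P(7, 3) = 18 and P(7, 4) = 34; 25 is not s-gonal.
s = 8: P(8, 3) = 21 and P(8, 4) = 40; 25 is not s-gonal.
Hits: s ∈ {4} → 1.

1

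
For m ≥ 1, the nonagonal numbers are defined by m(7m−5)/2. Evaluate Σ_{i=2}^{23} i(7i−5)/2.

14443

Σ i(7i−5)/2 = (7Σi² − 5Σi) / 2 over i = 2..23.
Σi = 276 − 1 = 275 and Σi² = 4324 − 1 = 4323.
(7·4323 − 5·275) / 2 = 28886/2 = 14443.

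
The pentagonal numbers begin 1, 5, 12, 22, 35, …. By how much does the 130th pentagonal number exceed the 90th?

13180

130·(3·130 − 1)/2 = 25285 and 90·(3·90 − 1)/2 = 12105.
Difference: 25285 − 12105 = 13180.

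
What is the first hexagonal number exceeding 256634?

257403

Solve n(2n−1) > 256634 for integer n.
The largest n with value ≤ 256634 is 358 (since 255970 ≤ 256634 < 257403), so the first above is n = 359, value 257403.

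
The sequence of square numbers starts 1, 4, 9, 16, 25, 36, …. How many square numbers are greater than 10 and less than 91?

6

The n-th square number is n².
Smallest index with value > 10: n = 4 (giving 16).
Largest index with value < 91: n = 9 (giving 81).
Indices 4 through 9: 6 terms.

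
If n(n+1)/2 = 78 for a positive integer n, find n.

12

Set n(n+1)/2 = 78, giving n² + n − 156 = 0.
The discriminant is 1 + 8·78 = 625, and √625 = 25.
So n = (-1 + 25) / 2 = 24/2 = 12.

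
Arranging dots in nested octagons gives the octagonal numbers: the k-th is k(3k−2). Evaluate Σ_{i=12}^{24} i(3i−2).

Σ i(3i−2) = 3Σi² − 2Σi over i = 12..24.
Σi = 300 − 66 = 234 and Σi² = 4900 − 506 = 4394.
3·4394 − 2·234 = 12714.

12714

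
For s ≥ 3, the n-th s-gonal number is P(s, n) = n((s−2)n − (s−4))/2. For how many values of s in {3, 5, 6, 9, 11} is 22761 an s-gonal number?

s = 3: P(3, 212) = 22578 and P(3, 213) = 22791; 22761 is not s-gonal.
s = 5: P(5, 123) = 22632 and P(5, 124) = 23002; 22761 is not s-gonal.
s = 6: P(6, 106) = 22366 and P(6, 107) = 22791; 22761 is not s-gonal.
s = 9: P(9, 81) = 22761. ✓
s = 11: P(11, 71) = 22436 and P(11, 72) = 23076; 22761 is not s-gonal.
Hits: s ∈ {9} → 1.

1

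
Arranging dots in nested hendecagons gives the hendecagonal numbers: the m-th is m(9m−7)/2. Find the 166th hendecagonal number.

The 166th hendecagonal number is n(9n−7)/2 with n = 166.
166·(9·166 − 7)/2 = 166·1487/2 = 123421.

123421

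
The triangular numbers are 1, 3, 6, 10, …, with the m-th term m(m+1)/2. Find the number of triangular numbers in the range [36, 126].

The n-th triangular number is n(n+1)/2.
Smallest index with value ≥ 36: n = 8 (giving 36).
Largest index with value ≤ 126: n = 15 (giving 120).
Indices 8 through 15: 8 terms.

8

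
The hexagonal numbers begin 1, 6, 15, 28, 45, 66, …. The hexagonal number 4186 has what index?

46

Set n(2n−1) = 4186, giving 2n² − n − 4186 = 0.
The discriminant is 1 + 8·4186 = 33489, and √33489 = 183.
So n = (1 + 183) / 4 = 184/4 = 46.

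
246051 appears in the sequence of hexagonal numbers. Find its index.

Set n(2n−1) = 246051, giving 2n² − n − 246051 = 0.
So n = (1 + 1403) / 4 = 1404/4 = 351.

351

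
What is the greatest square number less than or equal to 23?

16

Solve n² ≤ 23 for integer n.
n = 4 gives 16 ≤ 23, while n = 5 gives 25 > 23; so the answer is 16.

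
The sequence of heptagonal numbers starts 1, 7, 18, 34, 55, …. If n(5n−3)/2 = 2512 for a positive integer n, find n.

Set n(5n−3)/2 = 2512, giving 5n² − 3n − 5024 = 0.
The discriminant is 9 + 40·2512 = 100489, and √100489 = 317.
So n = (3 + 317) / 10 = 320/10 = 32.

32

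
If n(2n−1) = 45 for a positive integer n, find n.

Set n(2n−1) = 45, giving 2n² − n − 45 = 0.
So n = (1 + 19) / 4 = 20/4 = 5.
Check: 5·(2·5 − 1) = 45. ✓

5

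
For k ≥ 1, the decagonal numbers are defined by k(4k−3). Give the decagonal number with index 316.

398476

The 316th decagonal number is n(4n−3) with n = 316.
316·(4·316 − 3) = 316·1261 = 398476.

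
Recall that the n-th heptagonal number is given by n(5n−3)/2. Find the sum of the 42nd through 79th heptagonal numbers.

Σ i(5i−3)/2 = (5Σi² − 3Σi) / 2 over i = 42..79.
Σi = 3160 − 861 = 2299 and Σi² = 167480 − 23821 = 143659.
(5·143659 − 3·2299) / 2 = 711398/2 = 355699.

355699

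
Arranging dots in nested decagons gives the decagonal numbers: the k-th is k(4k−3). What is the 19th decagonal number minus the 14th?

19·(4·19 − 3) = 1387 and 14·(4·14 − 3) = 742.
Difference: 1387 − 742 = 645.

645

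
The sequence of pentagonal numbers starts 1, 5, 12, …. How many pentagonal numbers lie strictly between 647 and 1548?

12

The n-th pentagonal number is n(3n−1)/2.
Smallest index with value > 647: n = 21 (giving 651).
Largest index with value < 1548: n = 32 (giving 1520).
Indices 21 through 32: 12 terms.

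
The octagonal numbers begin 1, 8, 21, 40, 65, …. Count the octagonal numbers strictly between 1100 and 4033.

The n-th octagonal number is n(3n−2).
Smallest index with value > 1100: n = 20 (giving 1160).
Largest index with value < 4033: n = 36 (giving 3816).
Indices 20 through 36: 17 terms.

17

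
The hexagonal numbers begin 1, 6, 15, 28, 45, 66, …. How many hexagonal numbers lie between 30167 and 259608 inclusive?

The n-th hexagonal number is n(2n−1).
Smallest index with value ≥ 30167: n = 124 (giving 30628).
Largest index with value ≤ 259608: n = 360 (giving 258840).
Indices 124 through 360: 237 terms.

237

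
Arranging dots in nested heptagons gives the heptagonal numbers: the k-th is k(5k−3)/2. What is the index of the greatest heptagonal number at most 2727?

Solve n(5n−3)/2 ≤ 2727 for integer n.
n = 33 gives 2673 ≤ 2727, while n = 34 gives 2839 > 2727; so the answer is index 33.

33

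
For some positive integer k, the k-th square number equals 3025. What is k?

We need n² = 3025, so n = √3025 = 55.

55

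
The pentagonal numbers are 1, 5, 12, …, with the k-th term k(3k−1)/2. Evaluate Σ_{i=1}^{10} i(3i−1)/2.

550

Σ i(3i−1)/2 = (3Σi² − Σi) / 2 over i = 1..10.
Σi = 55 and Σi² = 385.
(3·385 − 1·55) / 2 = 1100/2 = 550.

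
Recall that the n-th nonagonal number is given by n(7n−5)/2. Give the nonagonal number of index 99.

34056

The 99th nonagonal number is n(7n−5)/2 with n = 99.
99·(7·99 − 5)/2 = 99·688/2 = 99·344 = 34056.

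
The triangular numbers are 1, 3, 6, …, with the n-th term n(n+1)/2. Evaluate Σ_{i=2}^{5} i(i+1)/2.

Σ i(i+1)/2 = (Σi² + Σi) / 2 over i = 2..5.
Σi = 15 − 1 = 14 and Σi² = 55 − 1 = 54.
(1·54 + 1·14) / 2 = 68/2 = 34.

34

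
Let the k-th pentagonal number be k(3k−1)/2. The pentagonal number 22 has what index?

4

Set n(3n−1)/2 = 22, giving 3n² − n − 44 = 0.
So n = (1 + 23) / 6 = 24/6 = 4.
Check: 4·(3·4 − 1)/2 = 22. ✓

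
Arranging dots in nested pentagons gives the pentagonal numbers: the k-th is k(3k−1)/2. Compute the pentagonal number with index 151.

34126

The 151st pentagonal number is n(3n−1)/2 with n = 151.
151·(3·151 − 1)/2 = 151·452/2 = 151·226 = 34126.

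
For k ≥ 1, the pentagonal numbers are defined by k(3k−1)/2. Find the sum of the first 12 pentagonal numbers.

Σ i(3i−1)/2 = (3Σi² − Σi) / 2 over i = 1..12.
Σi = 78 and Σi² = 650.
(3·650 − 1·78) / 2 = 1872/2 = 936.

936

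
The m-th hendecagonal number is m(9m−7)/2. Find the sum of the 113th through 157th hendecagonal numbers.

Σ i(9i−7)/2 = (9Σi² − 7Σi) / 2 over i = 113..157.
Σi = 12403 − 6328 = 6075 and Σi² = 1302315 − 474600 = 827715.
(9·827715 − 7·6075) / 2 = 7406910/2 = 3703455.

3703455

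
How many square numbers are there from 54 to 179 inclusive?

The n-th square number is n².
Smallest index with value ≥ 54: n = 8 (giving 64).
Largest index with value ≤ 179: n = 13 (giving 169).
Indices 8 through 13: 6 terms.

6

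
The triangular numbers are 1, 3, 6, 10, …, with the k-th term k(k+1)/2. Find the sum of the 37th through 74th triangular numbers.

61864

Σ i(i+1)/2 = (Σi² + Σi) / 2 over i = 37..74.
Σi = 2775 − 666 = 2109 and Σi² = 137825 − 16206 = 121619.
(1·121619 + 1·2109) / 2 = 123728/2 = 61864.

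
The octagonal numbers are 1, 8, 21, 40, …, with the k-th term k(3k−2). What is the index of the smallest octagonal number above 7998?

52

Solve n(3n−2) > 7998 for integer n.
The largest n with value ≤ 7998 is 51 (since 7701 ≤ 7998 < 8008), so the first above is n = 52, value 8008.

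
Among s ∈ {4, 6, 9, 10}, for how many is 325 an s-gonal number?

2

s = 4: P(4, 18) = 324 and P(4, 19) = 361; 325 is not s-gonal.
s = 6: P(6, 13) = 325. ✓
s = 9: P(9, 10) = 325. ✓
s = 10: P(10, 9) = 297 and P(10, 10) = 370; 325 is not s-gonal.
Hits: s ∈ {6, 9} → 2.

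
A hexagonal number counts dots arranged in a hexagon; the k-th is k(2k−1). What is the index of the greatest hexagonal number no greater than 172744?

Solve n(2n−1) ≤ 172744 for integer n.
n = 294 gives 172578 ≤ 172744, while n = 295 gives 173755 > 172744; so the answer is index 294.

294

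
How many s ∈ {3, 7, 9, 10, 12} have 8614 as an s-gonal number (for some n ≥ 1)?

s = 3: P(3, 130) = 8515 and P(3, 131) = 8646; 8614 is not s-gonal.
s = 7: P(7, 59) = 8614. ✓
s = 9: P(9, 49) = 8281 and P(9, 50) = 8625; 8614 is not s-gonal.
s = 10: P(10, 46) = 8326 and P(10, 47) = 8695; 8614 is not s-gonal.
s = 12: P(12, 41) = 8241 and P(12, 42) = 8652; 8614 is not s-gonal.
Hits: s ∈ {7} → 1.

1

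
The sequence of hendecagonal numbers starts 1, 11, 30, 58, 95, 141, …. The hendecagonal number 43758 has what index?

99

Set n(9n−7)/2 = 43758, giving 9n² − 7n − 87516 = 0.
The discriminant is 49 + 72·43758 = 3150625, and √3150625 = 1775.
So n = (7 + 1775) / 18 = 1782/18 = 99.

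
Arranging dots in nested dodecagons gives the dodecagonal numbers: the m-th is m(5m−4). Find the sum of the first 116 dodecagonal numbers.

Σ i(5i−4) = 5Σi² − 4Σi over i = 1..116.
Σi = 6786 and Σi² = 527046.
5·527046 − 4·6786 = 2608086.

2608086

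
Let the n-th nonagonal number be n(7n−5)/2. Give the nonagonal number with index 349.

The 349th nonagonal number is n(7n−5)/2 with n = 349.
349·(7·349 − 5)/2 = 349·2438/2 = 349·1219 = 425431.

425431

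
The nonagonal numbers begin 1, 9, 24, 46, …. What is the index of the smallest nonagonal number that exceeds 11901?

59

Solve n(7n−5)/2 > 11901 for integer n.
The largest n with value ≤ 11901 is 58 (since 11629 ≤ 11901 < 12036), so the first above is n = 59, value 12036.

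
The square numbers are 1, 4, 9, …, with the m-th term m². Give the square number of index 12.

12² = 144.

144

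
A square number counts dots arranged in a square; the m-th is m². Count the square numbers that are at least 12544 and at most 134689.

The n-th square number is n².
Smallest index with value ≥ 12544: n = 112 (giving 12544).
Largest index with value ≤ 134689: n = 367 (giving 134689).
Indices 112 through 367: 256 terms.

256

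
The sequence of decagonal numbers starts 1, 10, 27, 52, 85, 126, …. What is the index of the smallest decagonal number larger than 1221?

18

Solve n(4n−3) > 1221 for integer n.
The largest n with value ≤ 1221 is 17 (since 1105 ≤ 1221 < 1242), so the first above is n = 18, value 1242.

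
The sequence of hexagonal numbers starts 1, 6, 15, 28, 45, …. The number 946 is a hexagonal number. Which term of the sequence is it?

22

Set n(2n−1) = 946, giving 2n² − n − 946 = 0.
The discriminant is 1 + 8·946 = 7569, and √7569 = 87.
So n = (1 + 87) / 4 = 88/4 = 22.
Check: 22·(2·22 − 1) = 946. ✓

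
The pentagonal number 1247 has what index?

29

Set n(3n−1)/2 = 1247, giving 3n² − n − 2494 = 0.
The discriminant is 1 + 24·1247 = 29929, and √29929 = 173.
So n = (1 + 173) / 6 = 174/6 = 29.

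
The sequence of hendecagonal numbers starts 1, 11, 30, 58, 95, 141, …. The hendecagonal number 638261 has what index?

Set n(9n−7)/2 = 638261, giving 9n² − 7n − 1276522 = 0.
The discriminant is 49 + 72·638261 = 45954841, and √45954841 = 6779.
So n = (7 + 6779) / 18 = 6786/18 = 377.

377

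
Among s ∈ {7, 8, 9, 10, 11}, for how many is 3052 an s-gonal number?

s = 7: P(7, 35) = 3010 and P(7, 36) = 3186; 3052 is not s-gonal.
s = 8: P(8, 32) = 3008 and P(8, 33) = 3201; 3052 is not s-gonal.
s = 9: P(9, 29) = 2871 and P(9, 30) = 3075; 3052 is not s-gonal.
s = 10: P(10, 28) = 3052. ✓
s = 11: P(11, 26) = 2951 and P(11, 27) = 3186; 3052 is not s-gonal.
Hits: s ∈ {10} → 1.

1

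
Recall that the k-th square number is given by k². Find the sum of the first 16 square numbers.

1496

Σ_{i=1}^{16} i² = 16·17·33/6 = 1496.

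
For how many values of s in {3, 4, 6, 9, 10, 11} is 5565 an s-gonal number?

s = 3: P(3, 105) = 5565. ✓
s = 4: P(4, 74) = 5476 and P(4, 75) = 5625; 5565 is not s-gonal.
s = 6: P(6, 53) = 5565. ✓
s = 9: P(9, 40) = 5500 and P(9, 41) = 5781; 5565 is not s-gonal.
s = 10: P(10, 37) = 5365 and P(10, 38) = 5662; 5565 is not s-gonal.
s = 11: P(11, 35) = 5390 and P(11, 36) = 5706; 5565 is not s-gonal.
Hits: s ∈ {3, 6} → 2.

2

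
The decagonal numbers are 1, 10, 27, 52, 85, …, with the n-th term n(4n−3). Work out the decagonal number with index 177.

124785

The 177th decagonal number is n(4n−3) with n = 177.
177·(4·177 − 3) = 177·705 = 124785.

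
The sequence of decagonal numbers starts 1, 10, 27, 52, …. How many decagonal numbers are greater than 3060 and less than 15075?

The n-th decagonal number is n(4n−3).
Smallest index with value > 3060: n = 29 (giving 3277).
Largest index with value < 15075: n = 61 (giving 14701).
Indices 29 through 61: 33 terms.

33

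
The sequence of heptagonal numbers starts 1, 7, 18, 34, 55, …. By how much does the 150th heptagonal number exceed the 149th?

Consecutive heptagonal numbers differ by 5n − 4: here 5·150 − 4 = 746.

746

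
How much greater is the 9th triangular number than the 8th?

Consecutive triangular numbers differ by n: T_{9} − T_{8} = 9.

9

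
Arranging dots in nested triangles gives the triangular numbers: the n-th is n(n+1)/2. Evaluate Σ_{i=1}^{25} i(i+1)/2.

2925

Σ i(i+1)/2 = (Σi² + Σi) / 2 over i = 1..25.
Σi = 325 and Σi² = 5525.
(1·5525 + 1·325) / 2 = 5850/2 = 2925.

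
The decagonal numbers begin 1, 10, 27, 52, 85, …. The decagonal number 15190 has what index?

62

Set n(4n−3) = 15190, giving 4n² − 3n − 15190 = 0.
So n = (3 + 493) / 8 = 496/8 = 62.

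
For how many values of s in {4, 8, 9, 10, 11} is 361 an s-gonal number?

1

s = 4: P(4, 19) = 361. ✓
s = 8: P(8, 11) = 341 and P(8, 12) = 408; 361 is not s-gonal.
s = 9: P(9, 10) = 325 and P(9, 11) = 396; 361 is not s-gonal.
s = 10: P(10, 9) = 297 and P(10, 10) = 370; 361 is not s-gonal.
s = 11: P(11, 9) = 333 and P(11, 10) = 415; 361 is not s-gonal.
Hits: s ∈ {4} → 1.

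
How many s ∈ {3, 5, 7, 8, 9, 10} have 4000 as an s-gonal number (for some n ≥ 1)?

1

s = 3: P(3, 88) = 3916 and P(3, 89) = 4005; 4000 is not s-gonal.
s = 5: P(5, 51) = 3876 and P(5, 52) = 4030; 4000 is not s-gonal.
s = 7: P(7, 40) = 3940 and P(7, 41) = 4141; 4000 is not s-gonal.
s = 8: P(8, 36) = 3816 and P(8, 37) = 4033; 4000 is not s-gonal.
s = 9: P(9, 34) = 3961 and P(9, 35) = 4200; 4000 is not s-gonal.
s = 10: P(10, 32) = 4000. ✓
Hits: s ∈ {10} → 1.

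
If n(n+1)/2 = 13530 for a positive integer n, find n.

Set n(n+1)/2 = 13530, giving n² + n − 27060 = 0.
The discriminant is 1 + 8·13530 = 108241, and √108241 = 329.
So n = (-1 + 329) / 2 = 328/2 = 164.

164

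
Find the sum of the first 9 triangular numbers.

Σ i(i+1)/2 = (Σi² + Σi) / 2 over i = 1..9.
Σi = 45 and Σi² = 285.
(1·285 + 1·45) / 2 = 330/2 = 165.

165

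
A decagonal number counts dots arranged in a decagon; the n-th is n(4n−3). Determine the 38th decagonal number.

The 38th decagonal number is n(4n−3) with n = 38.
38·(4·38 − 3) = 38·149 = 5662.

5662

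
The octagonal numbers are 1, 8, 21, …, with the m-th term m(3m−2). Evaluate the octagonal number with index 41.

41·(3·41 − 2) = 41·121 = 4961.

4961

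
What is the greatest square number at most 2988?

2916

Solve n² ≤ 2988 for integer n.
n = 54 gives 2916 ≤ 2988, while n = 55 gives 3025 > 2988; so the answer is 2916.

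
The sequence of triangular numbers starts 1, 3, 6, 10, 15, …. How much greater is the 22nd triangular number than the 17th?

22·23/2 = 253 and 17·18/2 = 153.
Difference: 253 − 153 = 100.

100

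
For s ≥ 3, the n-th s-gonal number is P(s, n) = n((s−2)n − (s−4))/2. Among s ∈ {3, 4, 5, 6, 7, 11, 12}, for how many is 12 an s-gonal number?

s = 3: P(3, 4) = 10 and P(3, 5) = 15; 12 is not s-gonal.
s = 4: P(4, 3) = 9 and P(4, 4) = 16; 12 is not s-gonal.
s = 5: P(5, 3) = 12. ✓
s = 6: P(6, 2) = 6 and P(6, 3) = 15; 12 is not s-gonal.
s = 7: P(7, 2) = 7 and P(7, 3) = 18; 12 is not s-gonal.
s = 11: P(11, 2) = 11 and P(11, 3) = 30; 12 is not s-gonal.
s = 12: P(12, 2) = 12. ✓
Hits: s ∈ {5, 12} → 2.

2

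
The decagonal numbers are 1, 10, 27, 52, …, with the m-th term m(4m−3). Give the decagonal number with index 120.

The 120th decagonal number is n(4n−3) with n = 120.
120·(4·120 − 3) = 120·477 = 57240.

57240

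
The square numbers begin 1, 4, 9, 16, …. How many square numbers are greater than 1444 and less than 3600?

21

The n-th square number is n².
Smallest index with value > 1444: n = 39 (giving 1521).
Largest index with value < 3600: n = 59 (giving 3481).
Indices 39 through 59: 21 terms.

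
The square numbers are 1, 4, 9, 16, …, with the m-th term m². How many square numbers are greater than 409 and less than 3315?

37

The n-th square number is n².
Smallest index with value > 409: n = 21 (giving 441).
Largest index with value < 3315: n = 57 (giving 3249).
Indices 21 through 57: 37 terms.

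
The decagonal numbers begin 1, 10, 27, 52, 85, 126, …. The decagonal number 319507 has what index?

283

Set n(4n−3) = 319507, giving 4n² − 3n − 319507 = 0.
The discriminant is 9 + 16·319507 = 5112121, and √5112121 = 2261.
So n = (3 + 2261) / 8 = 2264/8 = 283.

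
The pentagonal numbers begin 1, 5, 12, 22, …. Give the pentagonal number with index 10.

145

The 10th pentagonal number is n(3n−1)/2 with n = 10.
10·(3·10 − 1)/2 = 10·29/2 = 145.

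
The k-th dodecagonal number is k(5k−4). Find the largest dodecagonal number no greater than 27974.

27825

Solve n(5n−4) ≤ 27974 for integer n.
n = 75 gives 27825 ≤ 27974, while n = 76 gives 28576 > 27974; so the answer is 27825.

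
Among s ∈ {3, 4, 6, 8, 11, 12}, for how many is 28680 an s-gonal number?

2

s = 3: P(3, 239) = 28680. ✓
s = 4: P(4, 169) = 28561 and P(4, 170) = 28900; 28680 is not s-gonal.
s = 6: P(6, 120) = 28680. ✓
s = 8: P(8, 98) = 28616 and P(8, 99) = 29205; 28680 is not s-gonal.
s = 11: P(11, 80) = 28520 and P(11, 81) = 29241; 28680 is not s-gonal.
s = 12: P(12, 76) = 28576 and P(12, 77) = 29337; 28680 is not s-gonal.
Hits: s ∈ {3, 6} → 2.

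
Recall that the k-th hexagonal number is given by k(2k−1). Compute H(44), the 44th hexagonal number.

44·(2·44 − 1) = 44·87 = 3828.

3828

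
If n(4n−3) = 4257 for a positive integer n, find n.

Set n(4n−3) = 4257, giving 4n² − 3n − 4257 = 0.
The discriminant is 9 + 16·4257 = 68121, and √68121 = 261.
So n = (3 + 261) / 8 = 264/8 = 33.

33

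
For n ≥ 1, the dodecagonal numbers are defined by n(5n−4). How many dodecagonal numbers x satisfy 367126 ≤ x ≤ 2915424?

493

The n-th dodecagonal number is n(5n−4).
Smallest index with value ≥ 367126: n = 272 (giving 368832).
Largest index with value ≤ 2915424: n = 764 (giving 2915424).
Indices 272 through 764: 493 terms.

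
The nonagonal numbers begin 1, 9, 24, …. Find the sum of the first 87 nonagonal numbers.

Σ i(7i−5)/2 = (7Σi² − 5Σi) / 2 over i = 1..87.
Σi = 3828 and Σi² = 223300.
(7·223300 − 5·3828) / 2 = 1543960/2 = 771980.

771980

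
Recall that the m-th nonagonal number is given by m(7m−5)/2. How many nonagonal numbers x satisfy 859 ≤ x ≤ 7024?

The n-th nonagonal number is n(7n−5)/2.
Smallest index with value ≥ 859: n = 17 (giving 969).
Largest index with value ≤ 7024: n = 45 (giving 6975).
Indices 17 through 45: 29 terms.

29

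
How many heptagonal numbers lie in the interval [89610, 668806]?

328

The n-th heptagonal number is n(5n−3)/2.
Smallest index with value ≥ 89610: n = 190 (giving 89965).
Largest index with value ≤ 668806: n = 517 (giving 667447).
Indices 190 through 517: 328 terms.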